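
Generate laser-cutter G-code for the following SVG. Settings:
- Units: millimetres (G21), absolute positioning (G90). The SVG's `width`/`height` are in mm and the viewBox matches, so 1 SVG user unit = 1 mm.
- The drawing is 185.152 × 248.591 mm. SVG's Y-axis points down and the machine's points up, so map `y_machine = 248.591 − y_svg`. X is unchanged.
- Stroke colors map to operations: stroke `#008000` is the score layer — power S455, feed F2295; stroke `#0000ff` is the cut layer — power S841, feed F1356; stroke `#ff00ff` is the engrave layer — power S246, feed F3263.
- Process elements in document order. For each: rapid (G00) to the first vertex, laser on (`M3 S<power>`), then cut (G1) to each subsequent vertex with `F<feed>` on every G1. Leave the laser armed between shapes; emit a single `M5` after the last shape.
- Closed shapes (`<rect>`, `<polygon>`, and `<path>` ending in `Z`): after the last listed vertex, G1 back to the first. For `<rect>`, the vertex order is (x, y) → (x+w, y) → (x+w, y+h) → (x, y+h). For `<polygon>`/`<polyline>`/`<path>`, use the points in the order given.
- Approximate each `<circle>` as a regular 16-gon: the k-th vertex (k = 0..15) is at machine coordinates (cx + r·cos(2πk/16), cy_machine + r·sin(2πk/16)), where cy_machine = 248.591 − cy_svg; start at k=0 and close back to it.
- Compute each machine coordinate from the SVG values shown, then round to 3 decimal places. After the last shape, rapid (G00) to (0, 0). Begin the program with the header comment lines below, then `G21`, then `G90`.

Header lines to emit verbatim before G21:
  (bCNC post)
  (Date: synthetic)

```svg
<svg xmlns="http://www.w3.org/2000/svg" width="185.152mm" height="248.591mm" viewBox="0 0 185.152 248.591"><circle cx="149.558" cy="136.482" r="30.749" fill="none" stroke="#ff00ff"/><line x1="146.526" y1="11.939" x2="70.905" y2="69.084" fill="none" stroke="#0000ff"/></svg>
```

(bCNC post)
(Date: synthetic)
G21
G90
G00 X180.307 Y112.109
M3 S246
G1 X177.966 Y123.876 F3263
G1 X171.301 Y133.852 F3263
G1 X161.325 Y140.517 F3263
G1 X149.558 Y142.858 F3263
G1 X137.791 Y140.517 F3263
G1 X127.815 Y133.852 F3263
G1 X121.150 Y123.876 F3263
G1 X118.809 Y112.109 F3263
G1 X121.150 Y100.342 F3263
G1 X127.815 Y90.366 F3263
G1 X137.791 Y83.701 F3263
G1 X149.558 Y81.360 F3263
G1 X161.325 Y83.701 F3263
G1 X171.301 Y90.366 F3263
G1 X177.966 Y100.342 F3263
G1 X180.307 Y112.109 F3263
G00 X146.526 Y236.652
M3 S841
G1 X70.905 Y179.507 F1356
M5
G00 X0.000 Y0.000

1 u = 1 mm; y_m = 248.591 − y.

[1] `<circle>` circle, #ff00ff→engrave S246 F3263: (180.307,112.109) → (177.966,123.876) → (171.301,133.852) → (161.325,140.517) → (149.558,142.858) → (137.791,140.517) → (127.815,133.852) → (121.150,123.876) → (118.809,112.109) → (121.150,100.342) → (127.815,90.366) → (137.791,83.701) → (149.558,81.360) → (161.325,83.701) → (171.301,90.366) → (177.966,100.342) → (180.307,112.109) (closed)

[2] `<line>` line segment, #0000ff→cut S841 F1356: (146.526,236.652) → (70.905,179.507)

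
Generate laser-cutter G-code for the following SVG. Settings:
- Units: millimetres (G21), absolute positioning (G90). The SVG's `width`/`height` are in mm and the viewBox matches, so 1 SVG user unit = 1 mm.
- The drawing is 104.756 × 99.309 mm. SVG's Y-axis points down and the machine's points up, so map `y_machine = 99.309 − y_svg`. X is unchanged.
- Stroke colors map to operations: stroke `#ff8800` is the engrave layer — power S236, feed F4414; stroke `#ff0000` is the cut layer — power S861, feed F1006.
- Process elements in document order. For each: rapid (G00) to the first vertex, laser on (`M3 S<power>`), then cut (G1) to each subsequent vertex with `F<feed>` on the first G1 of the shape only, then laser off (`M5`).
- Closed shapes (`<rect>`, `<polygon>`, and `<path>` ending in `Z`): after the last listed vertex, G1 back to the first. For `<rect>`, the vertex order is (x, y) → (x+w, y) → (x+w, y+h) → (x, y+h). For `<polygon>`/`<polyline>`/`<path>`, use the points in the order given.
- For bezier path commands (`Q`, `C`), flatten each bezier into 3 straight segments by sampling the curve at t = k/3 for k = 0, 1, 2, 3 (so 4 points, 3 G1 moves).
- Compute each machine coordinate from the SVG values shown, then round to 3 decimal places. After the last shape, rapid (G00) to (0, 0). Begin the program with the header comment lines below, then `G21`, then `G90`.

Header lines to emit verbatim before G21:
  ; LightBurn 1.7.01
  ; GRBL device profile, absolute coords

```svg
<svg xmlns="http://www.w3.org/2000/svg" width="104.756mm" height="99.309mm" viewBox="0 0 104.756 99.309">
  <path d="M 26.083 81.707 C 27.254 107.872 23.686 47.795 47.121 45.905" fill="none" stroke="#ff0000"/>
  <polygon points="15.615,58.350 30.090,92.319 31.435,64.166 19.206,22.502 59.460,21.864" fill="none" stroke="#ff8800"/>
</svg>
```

; LightBurn 1.7.01
; GRBL device profile, absolute coords
G21
G90
G00 X26.083 Y17.602
M3 S861
G1 X26.850 Y14.835 F1006
G1 X31.511 Y37.468
G1 X47.121 Y53.404
M5
G00 X15.615 Y40.959
M3 S236
G1 X30.090 Y6.990 F4414
G1 X31.435 Y35.143
G1 X19.206 Y76.807
G1 X59.460 Y77.445
G1 X15.615 Y40.959
M5
G00 X0.000 Y0.000

viewBox `0 0 104.756 99.309` with mm width/height → 1 unit = 1 mm. Flip: y_m = 99.309 − y_svg.

**Shape 1** — `<path>` cubic bezier, stroke `#ff0000` → cut (S861, F1006). Control points (SVG): P0=(26.083,81.707), P1=(27.254,107.872), P2=(23.686,47.795), P3=(47.121,45.905); sampled at t=k/3. Machine vertices: (26.083,17.602) → (26.850,14.835) → (31.511,37.468) → (47.121,53.404). Open path.

**Shape 2** — `<polygon>` closed polygon, stroke `#ff8800` → engrave (S236, F4414). Machine vertices: (15.615,40.959) → (30.090,6.990) → (31.435,35.143) → (19.206,76.807) → (59.460,77.445) → (15.615,40.959). Closed: final G1 returns to the first vertex.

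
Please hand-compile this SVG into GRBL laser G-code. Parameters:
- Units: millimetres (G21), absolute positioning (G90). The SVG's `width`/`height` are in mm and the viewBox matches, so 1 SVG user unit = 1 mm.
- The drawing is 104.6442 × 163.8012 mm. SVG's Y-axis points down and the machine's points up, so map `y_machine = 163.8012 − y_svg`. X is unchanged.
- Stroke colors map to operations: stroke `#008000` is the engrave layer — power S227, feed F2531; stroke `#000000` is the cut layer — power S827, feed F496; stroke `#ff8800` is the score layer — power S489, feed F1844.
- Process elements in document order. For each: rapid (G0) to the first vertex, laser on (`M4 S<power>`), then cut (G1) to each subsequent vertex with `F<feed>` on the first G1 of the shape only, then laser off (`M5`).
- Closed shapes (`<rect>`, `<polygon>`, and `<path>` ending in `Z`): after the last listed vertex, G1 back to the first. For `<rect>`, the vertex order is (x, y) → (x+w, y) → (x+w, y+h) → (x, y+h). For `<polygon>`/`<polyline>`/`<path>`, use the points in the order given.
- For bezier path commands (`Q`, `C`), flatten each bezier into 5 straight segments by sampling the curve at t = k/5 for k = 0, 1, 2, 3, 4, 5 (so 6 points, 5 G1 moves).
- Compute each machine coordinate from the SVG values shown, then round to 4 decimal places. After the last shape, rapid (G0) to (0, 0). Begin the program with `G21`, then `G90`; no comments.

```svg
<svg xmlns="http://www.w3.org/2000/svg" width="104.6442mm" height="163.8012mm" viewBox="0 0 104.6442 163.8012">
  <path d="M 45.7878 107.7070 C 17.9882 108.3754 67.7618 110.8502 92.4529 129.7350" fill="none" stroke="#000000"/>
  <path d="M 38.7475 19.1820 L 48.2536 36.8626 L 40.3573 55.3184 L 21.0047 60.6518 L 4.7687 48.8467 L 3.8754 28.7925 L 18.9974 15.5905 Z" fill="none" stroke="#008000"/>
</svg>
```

Since the viewBox matches the mm dimensions, user units are millimetres directly. The only transform is the Y-flip y_m = 163.8012 − y_svg.

Shape 1 is a cubic bezier drawn with `<path>`. Its stroke #000000 means cut at S827, F496. After flipping Y the toolpath is (45.7878,56.0942) → (37.5956,55.3596) → (43.0935,53.4904) → (57.3539,49.7858) → (75.4496,43.5447) → (92.4529,34.0662).

Shape 2 is a regular polygon drawn with `<path>`. Its stroke #008000 means engrave at S227, F2531. After flipping Y the toolpath is (38.7475,144.6192) → (48.2536,126.9386) → (40.3573,108.4828) → (21.0047,103.1494) → (4.7687,114.9545) → (3.8754,135.0087) → (18.9974,148.2107) → (38.7475,144.6192), returning to the start.

G21
G90
G0 X45.7878 Y56.0942
M4 S827
G1 X37.5956 Y55.3596 F496
G1 X43.0935 Y53.4904
G1 X57.3539 Y49.7858
G1 X75.4496 Y43.5447
G1 X92.4529 Y34.0662
M5
G0 X38.7475 Y144.6192
M4 S227
G1 X48.2536 Y126.9386 F2531
G1 X40.3573 Y108.4828
G1 X21.0047 Y103.1494
G1 X4.7687 Y114.9545
G1 X3.8754 Y135.0087
G1 X18.9974 Y148.2107
G1 X38.7475 Y144.6192
M5
G0 X0.0000 Y0.0000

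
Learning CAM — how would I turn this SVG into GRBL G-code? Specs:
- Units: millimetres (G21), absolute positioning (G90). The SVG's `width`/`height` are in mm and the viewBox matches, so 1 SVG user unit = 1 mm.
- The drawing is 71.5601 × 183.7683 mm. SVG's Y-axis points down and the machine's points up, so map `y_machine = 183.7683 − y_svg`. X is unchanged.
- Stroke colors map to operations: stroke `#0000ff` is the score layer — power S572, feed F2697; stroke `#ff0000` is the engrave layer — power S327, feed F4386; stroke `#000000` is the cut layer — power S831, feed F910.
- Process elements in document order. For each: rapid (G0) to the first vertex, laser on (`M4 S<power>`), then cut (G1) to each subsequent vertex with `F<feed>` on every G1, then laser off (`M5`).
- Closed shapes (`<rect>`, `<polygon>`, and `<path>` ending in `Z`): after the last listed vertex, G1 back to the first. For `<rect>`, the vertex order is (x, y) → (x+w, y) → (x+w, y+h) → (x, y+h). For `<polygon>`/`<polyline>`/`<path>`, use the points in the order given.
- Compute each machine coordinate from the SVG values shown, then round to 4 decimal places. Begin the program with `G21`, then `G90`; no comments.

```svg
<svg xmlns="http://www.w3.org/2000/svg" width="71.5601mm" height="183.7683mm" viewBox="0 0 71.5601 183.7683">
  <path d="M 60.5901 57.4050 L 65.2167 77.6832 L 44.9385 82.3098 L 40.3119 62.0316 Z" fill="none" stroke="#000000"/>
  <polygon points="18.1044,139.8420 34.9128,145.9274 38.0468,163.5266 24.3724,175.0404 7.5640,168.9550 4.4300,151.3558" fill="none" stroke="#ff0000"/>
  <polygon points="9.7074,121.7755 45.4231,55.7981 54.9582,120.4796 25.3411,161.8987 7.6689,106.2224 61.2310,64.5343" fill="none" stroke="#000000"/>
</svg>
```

G21
G90
G0 X60.5901 Y126.3633
M4 S831
G1 X65.2167 Y106.0851 F910
G1 X44.9385 Y101.4585 F910
G1 X40.3119 Y121.7367 F910
G1 X60.5901 Y126.3633 F910
M5
G0 X18.1044 Y43.9263
M4 S327
G1 X34.9128 Y37.8409 F4386
G1 X38.0468 Y20.2417 F4386
G1 X24.3724 Y8.7279 F4386
G1 X7.5640 Y14.8133 F4386
G1 X4.4300 Y32.4125 F4386
G1 X18.1044 Y43.9263 F4386
M5
G0 X9.7074 Y61.9928
M4 S831
G1 X45.4231 Y127.9702 F910
G1 X54.9582 Y63.2887 F910
G1 X25.3411 Y21.8696 F910
G1 X7.6689 Y77.5459 F910
G1 X61.2310 Y119.2340 F910
G1 X9.7074 Y61.9928 F910
M5

viewBox `0 0 71.5601 183.7683` with mm width/height → 1 unit = 1 mm. Flip: y_m = 183.7683 − y_svg.

**Shape 1** — `<path>` regular polygon, stroke `#000000` → cut (S831, F910). Machine vertices: (60.5901,126.3633) → (65.2167,106.0851) → (44.9385,101.4585) → (40.3119,121.7367) → (60.5901,126.3633). Closed: final G1 returns to the first vertex.

**Shape 2** — `<polygon>` regular polygon, stroke `#ff0000` → engrave (S327, F4386). Machine vertices: (18.1044,43.9263) → (34.9128,37.8409) → (38.0468,20.2417) → (24.3724,8.7279) → (7.5640,14.8133) → (4.4300,32.4125) → (18.1044,43.9263). Closed: final G1 returns to the first vertex.

**Shape 3** — `<polygon>` closed polygon, stroke `#000000` → cut (S831, F910). Machine vertices: (9.7074,61.9928) → (45.4231,127.9702) → (54.9582,63.2887) → (25.3411,21.8696) → (7.6689,77.5459) → (61.2310,119.2340) → (9.7074,61.9928). Closed: final G1 returns to the first vertex.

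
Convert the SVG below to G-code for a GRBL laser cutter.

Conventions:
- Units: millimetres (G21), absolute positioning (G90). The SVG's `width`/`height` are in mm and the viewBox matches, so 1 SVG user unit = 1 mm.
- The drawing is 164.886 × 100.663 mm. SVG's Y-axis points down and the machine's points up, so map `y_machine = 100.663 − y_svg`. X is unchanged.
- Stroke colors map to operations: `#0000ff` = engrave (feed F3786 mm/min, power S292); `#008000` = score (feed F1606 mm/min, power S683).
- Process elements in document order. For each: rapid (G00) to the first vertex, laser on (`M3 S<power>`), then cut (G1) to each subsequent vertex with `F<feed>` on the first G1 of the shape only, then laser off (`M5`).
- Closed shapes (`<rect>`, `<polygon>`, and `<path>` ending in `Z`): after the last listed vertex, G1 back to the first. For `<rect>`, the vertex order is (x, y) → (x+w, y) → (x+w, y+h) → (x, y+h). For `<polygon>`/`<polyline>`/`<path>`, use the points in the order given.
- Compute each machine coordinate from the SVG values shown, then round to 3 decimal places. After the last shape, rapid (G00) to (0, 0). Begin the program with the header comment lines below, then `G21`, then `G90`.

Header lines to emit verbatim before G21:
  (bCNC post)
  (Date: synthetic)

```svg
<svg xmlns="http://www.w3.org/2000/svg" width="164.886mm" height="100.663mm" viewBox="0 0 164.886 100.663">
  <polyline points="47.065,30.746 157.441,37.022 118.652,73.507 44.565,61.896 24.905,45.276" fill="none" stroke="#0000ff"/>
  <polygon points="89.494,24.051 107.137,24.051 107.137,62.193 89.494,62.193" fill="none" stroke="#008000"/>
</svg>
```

1 u = 1 mm; y_m = 100.663 − y.

[1] `<polyline>` open polyline, #0000ff→engrave S292 F3786: (47.065,69.917) → (157.441,63.641) → (118.652,27.156) → (44.565,38.767) → (24.905,55.387)

[2] `<polygon>` rectangle, #008000→score S683 F1606: (89.494,76.612) → (107.137,76.612) → (107.137,38.470) → (89.494,38.470) → (89.494,76.612) (closed)

(bCNC post)
(Date: synthetic)
G21
G90
G00 X47.065 Y69.917
M3 S292
G1 X157.441 Y63.641 F3786
G1 X118.652 Y27.156
G1 X44.565 Y38.767
G1 X24.905 Y55.387
M5
G00 X89.494 Y76.612
M3 S683
G1 X107.137 Y76.612 F1606
G1 X107.137 Y38.470
G1 X89.494 Y38.470
G1 X89.494 Y76.612
M5
G00 X0.000 Y0.000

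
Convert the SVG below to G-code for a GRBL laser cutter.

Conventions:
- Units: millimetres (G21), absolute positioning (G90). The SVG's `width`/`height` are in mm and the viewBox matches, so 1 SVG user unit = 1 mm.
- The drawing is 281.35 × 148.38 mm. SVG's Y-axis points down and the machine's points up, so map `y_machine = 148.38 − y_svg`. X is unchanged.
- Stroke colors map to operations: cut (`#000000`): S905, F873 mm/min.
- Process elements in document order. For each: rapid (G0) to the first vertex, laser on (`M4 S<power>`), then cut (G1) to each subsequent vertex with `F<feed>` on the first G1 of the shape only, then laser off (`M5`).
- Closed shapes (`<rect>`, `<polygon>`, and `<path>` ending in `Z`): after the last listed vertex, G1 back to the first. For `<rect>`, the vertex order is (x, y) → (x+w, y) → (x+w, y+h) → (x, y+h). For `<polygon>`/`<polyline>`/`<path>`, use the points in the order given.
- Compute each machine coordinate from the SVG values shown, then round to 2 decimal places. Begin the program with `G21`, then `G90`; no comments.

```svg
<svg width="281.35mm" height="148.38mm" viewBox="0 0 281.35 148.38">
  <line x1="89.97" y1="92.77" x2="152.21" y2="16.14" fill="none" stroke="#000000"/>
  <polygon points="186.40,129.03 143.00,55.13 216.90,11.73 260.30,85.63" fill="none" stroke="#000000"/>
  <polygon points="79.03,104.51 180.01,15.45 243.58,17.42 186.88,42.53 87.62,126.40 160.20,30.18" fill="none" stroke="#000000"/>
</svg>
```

Since the viewBox matches the mm dimensions, user units are millimetres directly. The only transform is the Y-flip y_m = 148.38 − y_svg.

Shape 1 is a line segment drawn with `<line>`. Its stroke #000000 means cut at S905, F873. After flipping Y the toolpath is (89.97,55.61) → (152.21,132.24).

Shape 2 is a regular polygon drawn with `<polygon>`. Its stroke #000000 means cut at S905, F873. After flipping Y the toolpath is (186.40,19.35) → (143.00,93.25) → (216.90,136.65) → (260.30,62.75) → (186.40,19.35), returning to the start.

Shape 3 is a closed polygon drawn with `<polygon>`. Its stroke #000000 means cut at S905, F873. After flipping Y the toolpath is (79.03,43.87) → (180.01,132.93) → (243.58,130.96) → (186.88,105.85) → (87.62,21.98) → (160.20,118.20) → (79.03,43.87), returning to the start.

G21
G90
G0 X89.97 Y55.61
M4 S905
G1 X152.21 Y132.24 F873
M5
G0 X186.40 Y19.35
M4 S905
G1 X143.00 Y93.25 F873
G1 X216.90 Y136.65
G1 X260.30 Y62.75
G1 X186.40 Y19.35
M5
G0 X79.03 Y43.87
M4 S905
G1 X180.01 Y132.93 F873
G1 X243.58 Y130.96
G1 X186.88 Y105.85
G1 X87.62 Y21.98
G1 X160.20 Y118.20
G1 X79.03 Y43.87
M5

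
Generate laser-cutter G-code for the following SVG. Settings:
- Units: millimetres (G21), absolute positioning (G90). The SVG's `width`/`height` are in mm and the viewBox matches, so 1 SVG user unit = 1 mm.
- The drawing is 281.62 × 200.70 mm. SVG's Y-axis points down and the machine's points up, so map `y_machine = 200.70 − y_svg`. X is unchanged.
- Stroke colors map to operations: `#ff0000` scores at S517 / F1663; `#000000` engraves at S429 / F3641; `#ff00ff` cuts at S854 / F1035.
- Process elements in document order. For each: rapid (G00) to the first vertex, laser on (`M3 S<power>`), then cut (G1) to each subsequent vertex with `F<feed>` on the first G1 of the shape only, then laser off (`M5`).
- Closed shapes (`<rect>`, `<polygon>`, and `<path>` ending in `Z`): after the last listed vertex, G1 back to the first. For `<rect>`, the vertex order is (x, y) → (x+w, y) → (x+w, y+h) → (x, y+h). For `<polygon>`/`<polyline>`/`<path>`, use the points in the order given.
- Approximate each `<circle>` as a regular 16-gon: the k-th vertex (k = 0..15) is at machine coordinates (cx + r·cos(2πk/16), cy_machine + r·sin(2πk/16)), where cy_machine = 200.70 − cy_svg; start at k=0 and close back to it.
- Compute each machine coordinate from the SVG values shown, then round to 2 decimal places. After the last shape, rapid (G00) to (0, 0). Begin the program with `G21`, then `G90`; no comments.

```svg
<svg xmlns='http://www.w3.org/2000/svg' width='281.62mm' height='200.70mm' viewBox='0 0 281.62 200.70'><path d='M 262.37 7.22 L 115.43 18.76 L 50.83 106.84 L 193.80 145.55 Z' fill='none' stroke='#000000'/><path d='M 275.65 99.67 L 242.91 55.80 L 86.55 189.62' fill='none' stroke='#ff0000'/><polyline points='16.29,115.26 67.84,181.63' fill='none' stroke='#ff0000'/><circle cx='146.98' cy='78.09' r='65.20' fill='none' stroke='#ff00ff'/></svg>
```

G21
G90
G00 X262.37 Y193.48
M3 S429
G1 X115.43 Y181.94 F3641
G1 X50.83 Y93.86
G1 X193.80 Y55.15
G1 X262.37 Y193.48
M5
G00 X275.65 Y101.03
M3 S517
G1 X242.91 Y144.90 F1663
G1 X86.55 Y11.08
M5
G00 X16.29 Y85.44
M3 S517
G1 X67.84 Y19.07 F1663
M5
G00 X212.18 Y122.61
M3 S854
G1 X207.22 Y147.56 F1035
G1 X193.08 Y168.71
G1 X171.93 Y182.85
G1 X146.98 Y187.81
G1 X122.03 Y182.85
G1 X100.88 Y168.71
G1 X86.74 Y147.56
G1 X81.78 Y122.61
G1 X86.74 Y97.66
G1 X100.88 Y76.51
G1 X122.03 Y62.37
G1 X146.98 Y57.41
G1 X171.93 Y62.37
G1 X193.08 Y76.51
G1 X207.22 Y97.66
G1 X212.18 Y122.61
M5
G00 X0.00 Y0.00

viewBox `0 0 281.62 200.70` with mm width/height → 1 unit = 1 mm. Flip: y_m = 200.70 − y_svg.

**Shape 1** — `<path>` closed polygon, stroke `#000000` → engrave (S429, F3641). Machine vertices: (262.37,193.48) → (115.43,181.94) → (50.83,93.86) → (193.80,55.15) → (262.37,193.48). Closed: final G1 returns to the first vertex.

**Shape 2** — `<path>` open polyline, stroke `#ff0000` → score (S517, F1663). Machine vertices: (275.65,101.03) → (242.91,144.90) → (86.55,11.08). Open path.

**Shape 3** — `<polyline>` line segment, stroke `#ff0000` → score (S517, F1663). Machine vertices: (16.29,85.44) → (67.84,19.07). Open path.

**Shape 4** — `<circle>` circle, stroke `#ff00ff` → cut (S854, F1035). Machine vertices: (212.18,122.61) → (207.22,147.56) → (193.08,168.71) → (171.93,182.85) → (146.98,187.81) → (122.03,182.85) → (100.88,168.71) → (86.74,147.56) → (81.78,122.61) → (86.74,97.66) → (100.88,76.51) → (122.03,62.37) → (146.98,57.41) → (171.93,62.37) → (193.08,76.51) → (207.22,97.66) → (212.18,122.61). Closed: final G1 returns to the first vertex.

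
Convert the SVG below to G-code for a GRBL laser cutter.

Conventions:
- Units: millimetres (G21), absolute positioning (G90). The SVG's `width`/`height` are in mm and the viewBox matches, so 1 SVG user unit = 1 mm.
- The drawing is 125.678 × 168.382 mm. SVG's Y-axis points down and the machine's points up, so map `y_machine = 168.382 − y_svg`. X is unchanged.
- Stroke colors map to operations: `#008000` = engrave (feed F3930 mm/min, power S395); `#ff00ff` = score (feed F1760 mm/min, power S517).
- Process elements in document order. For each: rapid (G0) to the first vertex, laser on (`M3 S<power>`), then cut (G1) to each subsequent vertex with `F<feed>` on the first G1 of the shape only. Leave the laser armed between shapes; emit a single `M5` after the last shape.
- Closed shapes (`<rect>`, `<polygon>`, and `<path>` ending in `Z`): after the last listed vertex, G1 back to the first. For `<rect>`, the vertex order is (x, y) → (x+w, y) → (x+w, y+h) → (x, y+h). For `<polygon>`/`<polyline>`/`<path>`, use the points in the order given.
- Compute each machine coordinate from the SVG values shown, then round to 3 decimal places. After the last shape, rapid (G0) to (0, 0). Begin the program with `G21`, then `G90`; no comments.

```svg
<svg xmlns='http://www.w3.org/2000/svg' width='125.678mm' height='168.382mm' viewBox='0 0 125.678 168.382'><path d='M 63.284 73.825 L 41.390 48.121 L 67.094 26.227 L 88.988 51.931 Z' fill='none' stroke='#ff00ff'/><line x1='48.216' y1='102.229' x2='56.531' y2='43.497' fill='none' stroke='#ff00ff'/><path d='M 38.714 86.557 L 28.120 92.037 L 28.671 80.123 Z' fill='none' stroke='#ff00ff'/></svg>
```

G21
G90
G0 X63.284 Y94.557
M3 S517
G1 X41.390 Y120.261 F1760
G1 X67.094 Y142.155
G1 X88.988 Y116.451
G1 X63.284 Y94.557
G0 X48.216 Y66.153
M3 S517
G1 X56.531 Y124.885 F1760
G0 X38.714 Y81.825
M3 S517
G1 X28.120 Y76.345 F1760
G1 X28.671 Y88.259
G1 X38.714 Y81.825
M5
G0 X0.000 Y0.000

Since the viewBox matches the mm dimensions, user units are millimetres directly. The only transform is the Y-flip y_m = 168.382 − y_svg.

Shape 1 is a regular polygon drawn with `<path>`. Its stroke #ff00ff means score at S517, F1760. After flipping Y the toolpath is (63.284,94.557) → (41.390,120.261) → (67.094,142.155) → (88.988,116.451) → (63.284,94.557), returning to the start.

Shape 2 is a line segment drawn with `<line>`. Its stroke #ff00ff means score at S517, F1760. After flipping Y the toolpath is (48.216,66.153) → (56.531,124.885).

Shape 3 is a regular polygon drawn with `<path>`. Its stroke #ff00ff means score at S517, F1760. After flipping Y the toolpath is (38.714,81.825) → (28.120,76.345) → (28.671,88.259) → (38.714,81.825), returning to the start.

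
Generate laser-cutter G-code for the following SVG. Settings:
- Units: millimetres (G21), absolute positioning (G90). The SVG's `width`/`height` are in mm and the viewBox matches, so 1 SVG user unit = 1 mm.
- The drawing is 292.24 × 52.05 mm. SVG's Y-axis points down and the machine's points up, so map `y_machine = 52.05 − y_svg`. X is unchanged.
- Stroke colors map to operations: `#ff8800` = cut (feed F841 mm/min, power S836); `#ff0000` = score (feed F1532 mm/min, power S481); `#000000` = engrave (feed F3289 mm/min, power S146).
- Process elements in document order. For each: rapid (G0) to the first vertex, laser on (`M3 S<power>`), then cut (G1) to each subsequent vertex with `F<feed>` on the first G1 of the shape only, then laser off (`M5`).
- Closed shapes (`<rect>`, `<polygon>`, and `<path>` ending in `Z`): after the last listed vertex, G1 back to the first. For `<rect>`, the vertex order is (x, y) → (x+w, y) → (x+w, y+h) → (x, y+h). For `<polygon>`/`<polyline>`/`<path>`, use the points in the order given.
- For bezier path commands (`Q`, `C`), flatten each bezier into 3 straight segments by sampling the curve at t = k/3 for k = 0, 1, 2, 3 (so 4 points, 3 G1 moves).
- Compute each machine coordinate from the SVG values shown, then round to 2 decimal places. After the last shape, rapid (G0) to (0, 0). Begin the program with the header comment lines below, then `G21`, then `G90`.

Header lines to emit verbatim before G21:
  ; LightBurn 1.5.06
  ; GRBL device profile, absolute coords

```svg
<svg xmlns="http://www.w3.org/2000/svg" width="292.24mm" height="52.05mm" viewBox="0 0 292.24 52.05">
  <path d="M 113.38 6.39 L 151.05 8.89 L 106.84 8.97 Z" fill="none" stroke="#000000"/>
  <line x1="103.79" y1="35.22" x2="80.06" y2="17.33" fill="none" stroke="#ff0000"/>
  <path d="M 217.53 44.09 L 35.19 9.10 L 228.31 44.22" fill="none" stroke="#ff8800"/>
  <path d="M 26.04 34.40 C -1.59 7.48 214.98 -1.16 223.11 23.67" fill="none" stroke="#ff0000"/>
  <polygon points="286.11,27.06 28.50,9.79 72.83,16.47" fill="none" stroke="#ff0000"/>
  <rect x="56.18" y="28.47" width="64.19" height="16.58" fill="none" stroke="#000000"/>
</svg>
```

; LightBurn 1.5.06
; GRBL device profile, absolute coords
G21
G90
G0 X113.38 Y45.66
M3 S146
G1 X151.05 Y43.16 F3289
G1 X106.84 Y43.08
G1 X113.38 Y45.66
M5
G0 X103.79 Y16.83
M3 S481
G1 X80.06 Y34.72 F1532
M5
G0 X217.53 Y7.96
M3 S836
G1 X35.19 Y42.95 F841
G1 X228.31 Y7.83
M5
G0 X26.04 Y17.65
M3 S481
G1 X63.05 Y37.91 F1532
G1 X162.26 Y42.62
G1 X223.11 Y28.38
M5
G0 X286.11 Y24.99
M3 S481
G1 X28.50 Y42.26 F1532
G1 X72.83 Y35.58
G1 X286.11 Y24.99
M5
G0 X56.18 Y23.58
M3 S146
G1 X120.37 Y23.58 F3289
G1 X120.37 Y7.00
G1 X56.18 Y7.00
G1 X56.18 Y23.58
M5
G0 X0.00 Y0.00

Since the viewBox matches the mm dimensions, user units are millimetres directly. The only transform is the Y-flip y_m = 52.05 − y_svg.

Shape 1 is a closed polygon drawn with `<path>`. Its stroke #000000 means engrave at S146, F3289. After flipping Y the toolpath is (113.38,45.66) → (151.05,43.16) → (106.84,43.08) → (113.38,45.66), returning to the start.

Shape 2 is a line segment drawn with `<line>`. Its stroke #ff0000 means score at S481, F1532. After flipping Y the toolpath is (103.79,16.83) → (80.06,34.72).

Shape 3 is a open polyline drawn with `<path>`. Its stroke #ff8800 means cut at S836, F841. After flipping Y the toolpath is (217.53,7.96) → (35.19,42.95) → (228.31,7.83).

Shape 4 is a cubic bezier drawn with `<path>`. Its stroke #ff0000 means score at S481, F1532. After flipping Y the toolpath is (26.04,17.65) → (63.05,37.91) → (162.26,42.62) → (223.11,28.38).

Shape 5 is a closed polygon drawn with `<polygon>`. Its stroke #ff0000 means score at S481, F1532. After flipping Y the toolpath is (286.11,24.99) → (28.50,42.26) → (72.83,35.58) → (286.11,24.99), returning to the start.

Shape 6 is a rectangle drawn with `<rect>`. Its stroke #000000 means engrave at S146, F3289. After flipping Y the toolpath is (56.18,23.58) → (120.37,23.58) → (120.37,7.00) → (56.18,7.00) → (56.18,23.58), returning to the start.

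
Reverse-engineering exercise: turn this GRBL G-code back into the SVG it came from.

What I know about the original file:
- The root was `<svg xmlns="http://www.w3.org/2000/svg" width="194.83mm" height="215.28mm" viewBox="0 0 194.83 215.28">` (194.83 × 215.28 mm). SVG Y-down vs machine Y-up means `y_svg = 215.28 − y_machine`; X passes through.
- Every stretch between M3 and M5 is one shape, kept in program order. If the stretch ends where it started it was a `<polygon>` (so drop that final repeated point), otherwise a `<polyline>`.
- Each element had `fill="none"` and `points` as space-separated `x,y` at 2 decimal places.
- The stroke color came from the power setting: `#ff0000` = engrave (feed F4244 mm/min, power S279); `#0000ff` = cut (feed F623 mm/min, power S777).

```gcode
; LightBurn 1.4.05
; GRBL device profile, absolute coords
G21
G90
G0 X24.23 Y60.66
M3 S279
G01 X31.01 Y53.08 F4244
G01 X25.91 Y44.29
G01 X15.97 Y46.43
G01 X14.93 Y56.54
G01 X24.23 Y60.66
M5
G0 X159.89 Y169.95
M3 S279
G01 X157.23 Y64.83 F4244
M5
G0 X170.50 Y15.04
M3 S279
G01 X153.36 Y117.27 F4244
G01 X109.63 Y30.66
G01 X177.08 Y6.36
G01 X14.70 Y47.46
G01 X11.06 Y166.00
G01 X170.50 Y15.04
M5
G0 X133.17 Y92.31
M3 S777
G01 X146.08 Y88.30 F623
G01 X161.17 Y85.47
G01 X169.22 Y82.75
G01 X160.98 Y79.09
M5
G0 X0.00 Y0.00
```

<svg xmlns="http://www.w3.org/2000/svg" width="194.83mm" height="215.28mm" viewBox="0 0 194.83 215.28">
  <polygon points="24.23,154.62 31.01,162.20 25.91,170.99 15.97,168.85 14.93,158.74" fill="none" stroke="#ff0000"/>
  <polyline points="159.89,45.33 157.23,150.45" fill="none" stroke="#ff0000"/>
  <polygon points="170.50,200.24 153.36,98.01 109.63,184.62 177.08,208.92 14.70,167.82 11.06,49.28" fill="none" stroke="#ff0000"/>
  <polyline points="133.17,122.97 146.08,126.98 161.17,129.81 169.22,132.53 160.98,136.19" fill="none" stroke="#0000ff"/>
</svg>

Each laser-on run becomes one SVG element. Flip Y back into SVG space with y_svg = 215.28 − y_machine.

Run 1: power S279 maps to stroke `#ff0000` (engrave). The run returns to its start, so emit a `<polygon>` with points (Y-flipped): 24.23,154.62 31.01,162.20 25.91,170.99 15.97,168.85 14.93,158.74.

Run 2: the run's S279 means `#ff0000` (engrave). The run is open, so emit a `<polyline>` with points (Y-flipped): 159.89,45.33 157.23,150.45.

Run 3: the run's S279 means `#ff0000` (engrave). The run returns to its start, so emit a `<polygon>` with points (Y-flipped): 170.50,200.24 153.36,98.01 109.63,184.62 177.08,208.92 14.70,167.82 11.06,49.28.

Run 4: power S777 maps to stroke `#0000ff` (cut). The run is open, so emit a `<polyline>` with points (Y-flipped): 133.17,122.97 146.08,126.98 161.17,129.81 169.22,132.53 160.98,136.19.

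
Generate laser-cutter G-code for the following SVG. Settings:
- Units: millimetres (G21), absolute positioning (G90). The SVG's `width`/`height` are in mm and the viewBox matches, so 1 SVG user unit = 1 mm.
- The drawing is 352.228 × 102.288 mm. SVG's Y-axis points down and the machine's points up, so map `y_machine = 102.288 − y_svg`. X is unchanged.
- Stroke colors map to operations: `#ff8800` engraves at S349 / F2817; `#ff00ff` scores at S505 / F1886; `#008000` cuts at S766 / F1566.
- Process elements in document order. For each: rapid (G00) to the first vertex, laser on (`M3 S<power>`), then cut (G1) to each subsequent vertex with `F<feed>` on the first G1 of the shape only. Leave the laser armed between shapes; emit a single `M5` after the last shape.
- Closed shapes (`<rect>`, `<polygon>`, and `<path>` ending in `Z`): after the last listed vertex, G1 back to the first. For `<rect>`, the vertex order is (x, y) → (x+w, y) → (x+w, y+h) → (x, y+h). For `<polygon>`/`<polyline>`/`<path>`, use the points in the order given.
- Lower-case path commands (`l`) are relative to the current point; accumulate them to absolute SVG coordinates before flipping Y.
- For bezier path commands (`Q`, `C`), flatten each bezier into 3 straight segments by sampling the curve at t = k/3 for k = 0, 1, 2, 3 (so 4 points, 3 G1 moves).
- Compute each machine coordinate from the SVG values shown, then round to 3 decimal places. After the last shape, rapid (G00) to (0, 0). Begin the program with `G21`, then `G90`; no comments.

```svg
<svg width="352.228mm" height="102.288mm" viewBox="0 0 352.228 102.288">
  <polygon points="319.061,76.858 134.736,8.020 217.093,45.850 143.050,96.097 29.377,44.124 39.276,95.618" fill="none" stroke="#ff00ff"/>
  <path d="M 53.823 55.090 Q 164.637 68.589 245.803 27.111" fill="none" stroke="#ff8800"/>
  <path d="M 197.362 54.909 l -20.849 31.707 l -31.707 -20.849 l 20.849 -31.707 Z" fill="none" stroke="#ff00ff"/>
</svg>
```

G21
G90
G00 X319.061 Y25.430
M3 S505
G1 X134.736 Y94.268 F1886
G1 X217.093 Y56.438
G1 X143.050 Y6.191
G1 X29.377 Y58.164
G1 X39.276 Y6.670
G1 X319.061 Y25.430
G00 X53.823 Y47.198
M3 S349
G1 X124.405 Y44.307 F2817
G1 X188.398 Y53.634
G1 X245.803 Y75.177
G00 X197.362 Y47.379
M3 S505
G1 X176.513 Y15.672 F1886
G1 X144.806 Y36.521
G1 X165.655 Y68.228
G1 X197.362 Y47.379
M5
G00 X0.000 Y0.000

viewBox `0 0 352.228 102.288` with mm width/height → 1 unit = 1 mm. Flip: y_m = 102.288 − y_svg.

**Shape 1** — `<polygon>` closed polygon, stroke `#ff00ff` → score (S505, F1886). Machine vertices: (319.061,25.430) → (134.736,94.268) → (217.093,56.438) → (143.050,6.191) → (29.377,58.164) → (39.276,6.670) → (319.061,25.430). Closed: final G1 returns to the first vertex.

**Shape 2** — `<path>` quadratic bezier, stroke `#ff8800` → engrave (S349, F2817). Control points (SVG): P0=(53.823,55.090), P1=(164.637,68.589), P2=(245.803,27.111); sampled at t=k/3. Machine vertices: (53.823,47.198) → (124.405,44.307) → (188.398,53.634) → (245.803,75.177). Open path.

**Shape 3** — `<path>` regular polygon, stroke `#ff00ff` → score (S505, F1886). Machine vertices: (197.362,47.379) → (176.513,15.672) → (144.806,36.521) → (165.655,68.228) → (197.362,47.379). Closed: final G1 returns to the first vertex.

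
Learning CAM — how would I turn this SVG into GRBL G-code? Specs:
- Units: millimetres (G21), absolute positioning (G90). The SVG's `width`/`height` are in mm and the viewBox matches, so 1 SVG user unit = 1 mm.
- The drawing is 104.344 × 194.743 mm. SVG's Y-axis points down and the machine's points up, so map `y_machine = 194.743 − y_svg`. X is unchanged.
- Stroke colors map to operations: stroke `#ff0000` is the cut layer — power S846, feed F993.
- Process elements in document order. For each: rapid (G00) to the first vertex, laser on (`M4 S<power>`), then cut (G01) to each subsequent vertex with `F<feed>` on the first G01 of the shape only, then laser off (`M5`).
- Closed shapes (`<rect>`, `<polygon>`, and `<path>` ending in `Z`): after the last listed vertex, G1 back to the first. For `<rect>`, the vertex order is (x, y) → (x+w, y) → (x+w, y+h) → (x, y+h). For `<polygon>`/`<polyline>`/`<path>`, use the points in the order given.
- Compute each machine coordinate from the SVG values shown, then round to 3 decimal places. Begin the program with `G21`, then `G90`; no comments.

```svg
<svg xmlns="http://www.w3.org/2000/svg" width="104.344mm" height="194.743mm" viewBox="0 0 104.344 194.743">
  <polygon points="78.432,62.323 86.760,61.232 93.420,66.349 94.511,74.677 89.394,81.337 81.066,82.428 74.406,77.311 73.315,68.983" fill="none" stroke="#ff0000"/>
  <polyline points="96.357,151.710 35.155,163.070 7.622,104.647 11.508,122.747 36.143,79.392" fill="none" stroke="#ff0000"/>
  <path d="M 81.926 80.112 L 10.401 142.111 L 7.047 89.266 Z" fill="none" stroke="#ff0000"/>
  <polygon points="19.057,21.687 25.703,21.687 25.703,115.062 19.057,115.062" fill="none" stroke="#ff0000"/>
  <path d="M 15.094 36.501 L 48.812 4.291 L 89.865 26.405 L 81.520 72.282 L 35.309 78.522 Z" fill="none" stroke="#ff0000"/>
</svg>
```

G21
G90
G00 X78.432 Y132.420
M4 S846
G01 X86.760 Y133.511 F993
G01 X93.420 Y128.394
G01 X94.511 Y120.066
G01 X89.394 Y113.406
G01 X81.066 Y112.315
G01 X74.406 Y117.432
G01 X73.315 Y125.760
G01 X78.432 Y132.420
M5
G00 X96.357 Y43.033
M4 S846
G01 X35.155 Y31.673 F993
G01 X7.622 Y90.096
G01 X11.508 Y71.996
G01 X36.143 Y115.351
M5
G00 X81.926 Y114.631
M4 S846
G01 X10.401 Y52.632 F993
G01 X7.047 Y105.477
G01 X81.926 Y114.631
M5
G00 X19.057 Y173.056
M4 S846
G01 X25.703 Y173.056 F993
G01 X25.703 Y79.681
G01 X19.057 Y79.681
G01 X19.057 Y173.056
M5
G00 X15.094 Y158.242
M4 S846
G01 X48.812 Y190.452 F993
G01 X89.865 Y168.338
G01 X81.520 Y122.461
G01 X35.309 Y116.221
G01 X15.094 Y158.242
M5

1 u = 1 mm; y_m = 194.743 − y.

[1] `<polygon>` regular polygon, #ff0000→cut S846 F993: (78.432,132.420) → (86.760,133.511) → (93.420,128.394) → (94.511,120.066) → (89.394,113.406) → (81.066,112.315) → (74.406,117.432) → (73.315,125.760) → (78.432,132.420) (closed)

[2] `<polyline>` open polyline, #ff0000→cut S846 F993: (96.357,43.033) → (35.155,31.673) → (7.622,90.096) → (11.508,71.996) → (36.143,115.351)

[3] `<path>` closed polygon, #ff0000→cut S846 F993: (81.926,114.631) → (10.401,52.632) → (7.047,105.477) → (81.926,114.631) (closed)

[4] `<polygon>` rectangle, #ff0000→cut S846 F993: (19.057,173.056) → (25.703,173.056) → (25.703,79.681) → (19.057,79.681) → (19.057,173.056) (closed)

[5] `<path>` regular polygon, #ff0000→cut S846 F993: (15.094,158.242) → (48.812,190.452) → (89.865,168.338) → (81.520,122.461) → (35.309,116.221) → (15.094,158.242) (closed)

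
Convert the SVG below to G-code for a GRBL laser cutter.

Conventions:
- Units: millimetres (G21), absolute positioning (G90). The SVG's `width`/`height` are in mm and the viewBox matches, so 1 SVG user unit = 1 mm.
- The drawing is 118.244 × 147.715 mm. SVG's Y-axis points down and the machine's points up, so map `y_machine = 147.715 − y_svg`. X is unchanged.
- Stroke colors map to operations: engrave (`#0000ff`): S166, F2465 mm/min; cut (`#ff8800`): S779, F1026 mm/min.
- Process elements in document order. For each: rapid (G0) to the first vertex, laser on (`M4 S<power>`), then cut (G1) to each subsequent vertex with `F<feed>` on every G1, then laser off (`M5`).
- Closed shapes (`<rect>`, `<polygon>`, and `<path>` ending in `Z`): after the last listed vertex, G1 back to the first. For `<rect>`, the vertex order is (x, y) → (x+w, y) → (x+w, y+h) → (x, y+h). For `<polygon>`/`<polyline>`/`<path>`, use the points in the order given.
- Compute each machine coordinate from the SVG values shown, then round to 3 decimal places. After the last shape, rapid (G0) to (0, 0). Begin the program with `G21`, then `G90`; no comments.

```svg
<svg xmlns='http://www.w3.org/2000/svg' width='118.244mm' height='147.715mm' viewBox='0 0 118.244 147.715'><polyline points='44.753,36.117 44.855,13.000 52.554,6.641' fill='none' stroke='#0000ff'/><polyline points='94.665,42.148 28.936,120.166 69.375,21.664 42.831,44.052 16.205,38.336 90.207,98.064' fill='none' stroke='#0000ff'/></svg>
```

G21
G90
G0 X44.753 Y111.598
M4 S166
G1 X44.855 Y134.715 F2465
G1 X52.554 Y141.074 F2465
M5
G0 X94.665 Y105.567
M4 S166
G1 X28.936 Y27.549 F2465
G1 X69.375 Y126.051 F2465
G1 X42.831 Y103.663 F2465
G1 X16.205 Y109.379 F2465
G1 X90.207 Y49.651 F2465
M5
G0 X0.000 Y0.000

viewBox `0 0 118.244 147.715` with mm width/height → 1 unit = 1 mm. Flip: y_m = 147.715 − y_svg.

**Shape 1** — `<polyline>` open polyline, stroke `#0000ff` → engrave (S166, F2465). Machine vertices: (44.753,111.598) → (44.855,134.715) → (52.554,141.074). Open path.

**Shape 2** — `<polyline>` open polyline, stroke `#0000ff` → engrave (S166, F2465). Machine vertices: (94.665,105.567) → (28.936,27.549) → (69.375,126.051) → (42.831,103.663) → (16.205,109.379) → (90.207,49.651). Open path.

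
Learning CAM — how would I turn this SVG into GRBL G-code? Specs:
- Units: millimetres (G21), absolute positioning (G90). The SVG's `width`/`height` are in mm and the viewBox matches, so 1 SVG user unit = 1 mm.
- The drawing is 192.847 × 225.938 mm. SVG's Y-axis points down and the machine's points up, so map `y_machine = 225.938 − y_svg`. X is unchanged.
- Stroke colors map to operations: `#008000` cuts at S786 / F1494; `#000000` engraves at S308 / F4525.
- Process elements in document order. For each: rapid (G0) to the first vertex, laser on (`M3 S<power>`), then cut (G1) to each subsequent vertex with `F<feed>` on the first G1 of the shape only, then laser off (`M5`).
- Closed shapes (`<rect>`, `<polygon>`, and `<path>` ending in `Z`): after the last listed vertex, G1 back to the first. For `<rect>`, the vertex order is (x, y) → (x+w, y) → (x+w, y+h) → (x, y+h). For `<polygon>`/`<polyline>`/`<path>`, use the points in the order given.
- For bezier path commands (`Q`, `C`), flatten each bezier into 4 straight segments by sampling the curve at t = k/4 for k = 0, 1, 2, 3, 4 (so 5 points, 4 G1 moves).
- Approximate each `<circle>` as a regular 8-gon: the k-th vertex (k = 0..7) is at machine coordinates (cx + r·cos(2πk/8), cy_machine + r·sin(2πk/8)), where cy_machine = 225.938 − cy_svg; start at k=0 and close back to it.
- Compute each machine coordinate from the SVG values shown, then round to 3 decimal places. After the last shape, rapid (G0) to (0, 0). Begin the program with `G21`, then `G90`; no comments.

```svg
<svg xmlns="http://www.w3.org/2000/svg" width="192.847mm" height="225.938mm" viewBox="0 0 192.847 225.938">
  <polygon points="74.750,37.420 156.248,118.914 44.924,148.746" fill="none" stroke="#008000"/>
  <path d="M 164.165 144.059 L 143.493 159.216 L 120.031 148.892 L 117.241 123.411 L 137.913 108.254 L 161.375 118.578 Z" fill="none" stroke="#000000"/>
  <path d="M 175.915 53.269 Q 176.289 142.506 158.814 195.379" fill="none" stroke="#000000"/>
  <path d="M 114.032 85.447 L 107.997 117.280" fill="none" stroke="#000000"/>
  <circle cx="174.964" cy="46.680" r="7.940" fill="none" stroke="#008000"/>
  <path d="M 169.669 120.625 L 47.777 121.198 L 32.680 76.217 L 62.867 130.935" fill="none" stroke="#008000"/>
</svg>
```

viewBox `0 0 192.847 225.938` with mm width/height → 1 unit = 1 mm. Flip: y_m = 225.938 − y_svg.

**Shape 1** — `<polygon>` regular polygon, stroke `#008000` → cut (S786, F1494). Machine vertices: (74.750,188.518) → (156.248,107.024) → (44.924,77.192) → (74.750,188.518). Closed: final G1 returns to the first vertex.

**Shape 2** — `<path>` regular polygon, stroke `#000000` → engrave (S308, F4525). Machine vertices: (164.165,81.879) → (143.493,66.722) → (120.031,77.046) → (117.241,102.527) → (137.913,117.684) → (161.375,107.360) → (164.165,81.879). Closed: final G1 returns to the first vertex.

**Shape 3** — `<path>` quadratic bezier, stroke `#000000` → engrave (S308, F4525). Control points (SVG): P0=(175.915,53.269), P1=(176.289,142.506), P2=(158.814,195.379); sampled at t=k/4. Machine vertices: (175.915,172.669) → (174.986,130.323) → (171.827,92.523) → (166.436,59.268) → (158.814,30.559). Open path.

**Shape 4** — `<path>` line segment, stroke `#000000` → engrave (S308, F4525). Machine vertices: (114.032,140.491) → (107.997,108.658). Open path.

**Shape 5** — `<circle>` circle, stroke `#008000` → cut (S786, F1494). Machine vertices: (182.904,179.258) → (180.578,184.872) → (174.964,187.198) → (169.350,184.872) → (167.024,179.258) → (169.350,173.644) → (174.964,171.318) → (180.578,173.644) → (182.904,179.258). Closed: final G1 returns to the first vertex.

**Shape 6** — `<path>` open polyline, stroke `#008000` → cut (S786, F1494). Machine vertices: (169.669,105.313) → (47.777,104.740) → (32.680,149.721) → (62.867,95.003). Open path.

G21
G90
G0 X74.750 Y188.518
M3 S786
G1 X156.248 Y107.024 F1494
G1 X44.924 Y77.192
G1 X74.750 Y188.518
M5
G0 X164.165 Y81.879
M3 S308
G1 X143.493 Y66.722 F4525
G1 X120.031 Y77.046
G1 X117.241 Y102.527
G1 X137.913 Y117.684
G1 X161.375 Y107.360
G1 X164.165 Y81.879
M5
G0 X175.915 Y172.669
M3 S308
G1 X174.986 Y130.323 F4525
G1 X171.827 Y92.523
G1 X166.436 Y59.268
G1 X158.814 Y30.559
M5
G0 X114.032 Y140.491
M3 S308
G1 X107.997 Y108.658 F4525
M5
G0 X182.904 Y179.258
M3 S786
G1 X180.578 Y184.872 F1494
G1 X174.964 Y187.198
G1 X169.350 Y184.872
G1 X167.024 Y179.258
G1 X169.350 Y173.644
G1 X174.964 Y171.318
G1 X180.578 Y173.644
G1 X182.904 Y179.258
M5
G0 X169.669 Y105.313
M3 S786
G1 X47.777 Y104.740 F1494
G1 X32.680 Y149.721
G1 X62.867 Y95.003
M5
G0 X0.000 Y0.000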